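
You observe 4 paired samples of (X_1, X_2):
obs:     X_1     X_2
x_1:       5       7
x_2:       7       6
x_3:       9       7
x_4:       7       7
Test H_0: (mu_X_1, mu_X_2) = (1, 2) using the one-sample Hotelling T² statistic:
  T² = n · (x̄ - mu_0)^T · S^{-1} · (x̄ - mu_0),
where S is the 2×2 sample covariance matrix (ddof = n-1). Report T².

Step 1 — sample mean vector:
  mean(X_1) = (5 + 7 + 9 + 7) / 4 = 28/4 = 7
  mean(X_2) = (7 + 6 + 7 + 7) / 4 = 27/4 = 6.75
  x̄ = (7, 6.75),  deviation x̄ - mu_0 = (7, 6.75) - (1, 2) = (6, 4.75).

Step 2 — sample covariance matrix, S[i,j] = (1/(n-1)) · Σ_k (x_{k,i} - mean_i) · (x_{k,j} - mean_j), divisor n-1 = 3:
  S[X_1,X_1] = ((-2)·(-2) + (0)·(0) + (2)·(2) + (0)·(0)) / 3 = 8/3 = 2.6667
  S[X_1,X_2] = ((-2)·(0.25) + (0)·(-0.75) + (2)·(0.25) + (0)·(0.25)) / 3 = 0/3 = 0
  S[X_2,X_2] = ((0.25)·(0.25) + (-0.75)·(-0.75) + (0.25)·(0.25) + (0.25)·(0.25)) / 3 = 0.75/3 = 0.25
  S = [[2.6667, 0],
 [0, 0.25]].

Step 3 — invert S. det(S) = 2.6667·0.25 - (0)² = 0.6667.
  S^{-1} = (1/det) · [[d, -b], [-b, a]] = [[0.375, 0],
 [0, 4]].

Step 4 — quadratic form (x̄ - mu_0)^T · S^{-1} · (x̄ - mu_0):
  S^{-1} · (x̄ - mu_0) = (2.25, 19),
  (x̄ - mu_0)^T · [...] = (6)·(2.25) + (4.75)·(19) = 103.75.

Step 5 — scale by n: T² = 4 · 103.75 = 415.

T² ≈ 415


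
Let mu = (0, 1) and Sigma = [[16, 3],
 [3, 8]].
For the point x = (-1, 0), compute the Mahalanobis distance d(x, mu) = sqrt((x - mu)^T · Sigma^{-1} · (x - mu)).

Step 1 — centre the observation: (x - mu) = (-1, -1).

Step 2 — invert Sigma. det(Sigma) = 16·8 - (3)² = 119.
  Sigma^{-1} = (1/det) · [[d, -b], [-b, a]] = [[0.0672, -0.0252],
 [-0.0252, 0.1345]].

Step 3 — form the quadratic (x - mu)^T · Sigma^{-1} · (x - mu):
  Sigma^{-1} · (x - mu) = (-0.042, -0.1092).
  (x - mu)^T · [Sigma^{-1} · (x - mu)] = (-1)·(-0.042) + (-1)·(-0.1092) = 0.1513.

Step 4 — take square root: d = √(0.1513) ≈ 0.3889.

d(x, mu) = √(0.1513) ≈ 0.3889


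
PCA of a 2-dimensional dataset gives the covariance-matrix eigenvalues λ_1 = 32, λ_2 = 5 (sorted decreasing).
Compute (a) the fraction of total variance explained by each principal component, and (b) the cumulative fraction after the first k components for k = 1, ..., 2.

Step 1 — total variance = trace(Sigma) = Σ λ_i = 32 + 5 = 37.

Step 2 — fraction explained by component i = λ_i / Σ λ:
  PC1: 32/37 = 0.8649
  PC2: 5/37 = 0.1351

Step 3 — cumulative fraction after k components = (λ_1 + ... + λ_k) / Σ λ:
  k = 1: 32/37 = 0.8649
  k = 2: (32 + 5)/37 = 37/37 = 1

Summary (fraction, with percent):

explained: PC1 0.8649 (86.49%), PC2 0.1351 (13.51%);  cumulative: 0.8649, 1


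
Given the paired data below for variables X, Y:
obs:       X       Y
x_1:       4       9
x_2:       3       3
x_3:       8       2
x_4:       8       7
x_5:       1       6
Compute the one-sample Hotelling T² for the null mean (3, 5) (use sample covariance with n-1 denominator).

Step 1 — sample mean vector:
  mean(X) = (4 + 3 + 8 + 8 + 1) / 5 = 24/5 = 4.8
  mean(Y) = (9 + 3 + 2 + 7 + 6) / 5 = 27/5 = 5.4
  x̄ = (4.8, 5.4),  deviation x̄ - mu_0 = (4.8, 5.4) - (3, 5) = (1.8, 0.4).

Step 2 — sample covariance matrix, S[i,j] = (1/(n-1)) · Σ_k (x_{k,i} - mean_i) · (x_{k,j} - mean_j), divisor n-1 = 4:
  S[X,X] = ((-0.8)·(-0.8) + (-1.8)·(-1.8) + (3.2)·(3.2) + (3.2)·(3.2) + (-3.8)·(-3.8)) / 4 = 38.8/4 = 9.7
  S[X,Y] = ((-0.8)·(3.6) + (-1.8)·(-2.4) + (3.2)·(-3.4) + (3.2)·(1.6) + (-3.8)·(0.6)) / 4 = -6.6/4 = -1.65
  S[Y,Y] = ((3.6)·(3.6) + (-2.4)·(-2.4) + (-3.4)·(-3.4) + (1.6)·(1.6) + (0.6)·(0.6)) / 4 = 33.2/4 = 8.3
  S = [[9.7, -1.65],
 [-1.65, 8.3]].

Step 3 — invert S. det(S) = 9.7·8.3 - (-1.65)² = 77.7875.
  S^{-1} = (1/det) · [[d, -b], [-b, a]] = [[0.1067, 0.0212],
 [0.0212, 0.1247]].

Step 4 — quadratic form (x̄ - mu_0)^T · S^{-1} · (x̄ - mu_0):
  S^{-1} · (x̄ - mu_0) = (0.2005, 0.0881),
  (x̄ - mu_0)^T · [...] = (1.8)·(0.2005) + (0.4)·(0.0881) = 0.3962.

Step 5 — scale by n: T² = 5 · 0.3962 = 1.981.

T² ≈ 1.981


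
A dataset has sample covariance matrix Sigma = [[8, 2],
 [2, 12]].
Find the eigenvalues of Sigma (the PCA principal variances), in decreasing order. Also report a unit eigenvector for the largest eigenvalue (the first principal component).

Step 1 — characteristic polynomial of 2×2 Sigma:
  det(Sigma - λI) = λ² - trace · λ + det = 0.
  trace = 8 + 12 = 20, det = 8·12 - (2)² = 92.
Step 2 — discriminant:
  Δ = trace² - 4·det = 400 - 368 = 32.
Step 3 — eigenvalues:
  λ = (trace ± √Δ)/2 = (20 ± 5.6569)/2,
  λ_1 = 12.8284,  λ_2 = 7.1716.

Step 4 — unit eigenvector for λ_1: solve (Sigma - λ_1 I)v = 0. First row:
  (8 - 12.8284)·v_x + (2)·v_y = 0, i.e. (-4.8284)·v_x + (2)·v_y = 0,
  so v ∝ (b, λ_1 - a) = (2, 4.8284) = u.
  ||u|| = √((2)² + (4.8284)²) = √(27.3137) ≈ 5.2263,
  v_1 = u/||u|| ≈ (0.3827, 0.9239) (||v_1|| = 1).

λ_1 = 12.8284,  λ_2 = 7.1716;  v_1 ≈ (0.3827, 0.9239)


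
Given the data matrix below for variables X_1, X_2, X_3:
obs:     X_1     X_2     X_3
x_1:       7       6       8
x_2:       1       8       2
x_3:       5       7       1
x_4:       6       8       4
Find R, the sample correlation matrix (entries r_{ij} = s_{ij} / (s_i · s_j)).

Step 1 — column means:
  mean(X_1) = (7 + 1 + 5 + 6) / 4 = 19/4 = 4.75
  mean(X_2) = (6 + 8 + 7 + 8) / 4 = 29/4 = 7.25
  mean(X_3) = (8 + 2 + 1 + 4) / 4 = 15/4 = 3.75

Step 2 — sample variances and covariances s[i,j] = (1/(n-1)) · Σ_k (x_{k,i} - mean_i) · (x_{k,j} - mean_j), with n-1 = 3:
  s[X_1,X_1] = ((2.25)·(2.25) + (-3.75)·(-3.75) + (0.25)·(0.25) + (1.25)·(1.25)) / 3 = 20.75/3 = 6.9167
  s[X_1,X_2] = ((2.25)·(-1.25) + (-3.75)·(0.75) + (0.25)·(-0.25) + (1.25)·(0.75)) / 3 = -4.75/3 = -1.5833
  s[X_1,X_3] = ((2.25)·(4.25) + (-3.75)·(-1.75) + (0.25)·(-2.75) + (1.25)·(0.25)) / 3 = 15.75/3 = 5.25
  s[X_2,X_2] = ((-1.25)·(-1.25) + (0.75)·(0.75) + (-0.25)·(-0.25) + (0.75)·(0.75)) / 3 = 2.75/3 = 0.9167
  s[X_2,X_3] = ((-1.25)·(4.25) + (0.75)·(-1.75) + (-0.25)·(-2.75) + (0.75)·(0.25)) / 3 = -5.75/3 = -1.9167
  s[X_3,X_3] = ((4.25)·(4.25) + (-1.75)·(-1.75) + (-2.75)·(-2.75) + (0.25)·(0.25)) / 3 = 28.75/3 = 9.5833
  Sample standard deviations s_i = √(s[i,i]):
  s(X_1) = √(6.9167) = 2.63
  s(X_2) = √(0.9167) = 0.9574
  s(X_3) = √(9.5833) = 3.0957

Step 3 — r_{ij} = s_{ij} / (s_i · s_j):
  r[X_1,X_1] = 1 (diagonal).
  r[X_1,X_2] = -1.5833 / (2.63 · 0.9574) = -1.5833 / 2.518 = -0.6288
  r[X_1,X_3] = 5.25 / (2.63 · 3.0957) = 5.25 / 8.1415 = 0.6448
  r[X_2,X_2] = 1 (diagonal).
  r[X_2,X_3] = -1.9167 / (0.9574 · 3.0957) = -1.9167 / 2.9639 = -0.6467
  r[X_3,X_3] = 1 (diagonal).

R is symmetric with unit diagonal. Assembling:

R = [[1, -0.6288, 0.6448],
 [-0.6288, 1, -0.6467],
 [0.6448, -0.6467, 1]]


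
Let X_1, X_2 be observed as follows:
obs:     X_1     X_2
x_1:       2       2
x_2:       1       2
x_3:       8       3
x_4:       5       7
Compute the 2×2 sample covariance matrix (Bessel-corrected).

Step 1 — column means:
  mean(X_1) = (2 + 1 + 8 + 5) / 4 = 16/4 = 4
  mean(X_2) = (2 + 2 + 3 + 7) / 4 = 14/4 = 3.5

Step 2 — sample covariance S[i,j] = (1/(n-1)) · Σ_k (x_{k,i} - mean_i) · (x_{k,j} - mean_j), with n-1 = 3.
  S[X_1,X_1] = ((-2)·(-2) + (-3)·(-3) + (4)·(4) + (1)·(1)) / 3 = 30/3 = 10
  S[X_1,X_2] = ((-2)·(-1.5) + (-3)·(-1.5) + (4)·(-0.5) + (1)·(3.5)) / 3 = 9/3 = 3
  S[X_2,X_2] = ((-1.5)·(-1.5) + (-1.5)·(-1.5) + (-0.5)·(-0.5) + (3.5)·(3.5)) / 3 = 17/3 = 5.6667

S is symmetric (S[j,i] = S[i,j]). Assembling:

S = [[10, 3],
 [3, 5.6667]]


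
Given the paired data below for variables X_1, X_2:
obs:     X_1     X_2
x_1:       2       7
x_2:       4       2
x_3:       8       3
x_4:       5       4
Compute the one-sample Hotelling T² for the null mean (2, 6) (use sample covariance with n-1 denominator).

Step 1 — sample mean vector:
  mean(X_1) = (2 + 4 + 8 + 5) / 4 = 19/4 = 4.75
  mean(X_2) = (7 + 2 + 3 + 4) / 4 = 16/4 = 4
  x̄ = (4.75, 4),  deviation x̄ - mu_0 = (4.75, 4) - (2, 6) = (2.75, -2).

Step 2 — sample covariance matrix, S[i,j] = (1/(n-1)) · Σ_k (x_{k,i} - mean_i) · (x_{k,j} - mean_j), divisor n-1 = 3:
  S[X_1,X_1] = ((-2.75)·(-2.75) + (-0.75)·(-0.75) + (3.25)·(3.25) + (0.25)·(0.25)) / 3 = 18.75/3 = 6.25
  S[X_1,X_2] = ((-2.75)·(3) + (-0.75)·(-2) + (3.25)·(-1) + (0.25)·(0)) / 3 = -10/3 = -3.3333
  S[X_2,X_2] = ((3)·(3) + (-2)·(-2) + (-1)·(-1) + (0)·(0)) / 3 = 14/3 = 4.6667
  S = [[6.25, -3.3333],
 [-3.3333, 4.6667]].

Step 3 — invert S. det(S) = 6.25·4.6667 - (-3.3333)² = 18.0556.
  S^{-1} = (1/det) · [[d, -b], [-b, a]] = [[0.2585, 0.1846],
 [0.1846, 0.3462]].

Step 4 — quadratic form (x̄ - mu_0)^T · S^{-1} · (x̄ - mu_0):
  S^{-1} · (x̄ - mu_0) = (0.3415, -0.1846),
  (x̄ - mu_0)^T · [...] = (2.75)·(0.3415) + (-2)·(-0.1846) = 1.3085.

Step 5 — scale by n: T² = 4 · 1.3085 = 5.2338.

T² ≈ 5.2338


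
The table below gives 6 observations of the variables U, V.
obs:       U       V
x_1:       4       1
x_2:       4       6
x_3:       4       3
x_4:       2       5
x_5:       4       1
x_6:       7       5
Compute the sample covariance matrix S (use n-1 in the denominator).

Step 1 — column means:
  mean(U) = (4 + 4 + 4 + 2 + 4 + 7) / 6 = 25/6 = 4.1667
  mean(V) = (1 + 6 + 3 + 5 + 1 + 5) / 6 = 21/6 = 3.5

Step 2 — sample covariance S[i,j] = (1/(n-1)) · Σ_k (x_{k,i} - mean_i) · (x_{k,j} - mean_j), with n-1 = 5.
  S[U,U] = ((-0.1667)·(-0.1667) + (-0.1667)·(-0.1667) + (-0.1667)·(-0.1667) + (-2.1667)·(-2.1667) + (-0.1667)·(-0.1667) + (2.8333)·(2.8333)) / 5 = 12.8333/5 = 2.5667
  S[U,V] = ((-0.1667)·(-2.5) + (-0.1667)·(2.5) + (-0.1667)·(-0.5) + (-2.1667)·(1.5) + (-0.1667)·(-2.5) + (2.8333)·(1.5)) / 5 = 1.5/5 = 0.3
  S[V,V] = ((-2.5)·(-2.5) + (2.5)·(2.5) + (-0.5)·(-0.5) + (1.5)·(1.5) + (-2.5)·(-2.5) + (1.5)·(1.5)) / 5 = 23.5/5 = 4.7

S is symmetric (S[j,i] = S[i,j]). Assembling:

S = [[2.5667, 0.3],
 [0.3, 4.7]]


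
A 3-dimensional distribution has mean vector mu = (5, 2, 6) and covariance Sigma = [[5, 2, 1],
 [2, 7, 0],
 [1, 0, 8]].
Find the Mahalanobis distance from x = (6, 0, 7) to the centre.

Step 1 — centre the observation: (x - mu) = (1, -2, 1).

Step 2 — invert Sigma (cofactor / det for 3×3, or solve directly):
  Sigma^{-1} = [[0.2324, -0.0664, -0.029],
 [-0.0664, 0.1618, 0.0083],
 [-0.029, 0.0083, 0.1286]].

Step 3 — form the quadratic (x - mu)^T · Sigma^{-1} · (x - mu):
  Sigma^{-1} · (x - mu) = (0.3361, -0.3817, 0.083).
  (x - mu)^T · [Sigma^{-1} · (x - mu)] = (1)·(0.3361) + (-2)·(-0.3817) + (1)·(0.083) = 1.1826.

Step 4 — take square root: d = √(1.1826) ≈ 1.0875.

d(x, mu) = √(1.1826) ≈ 1.0875


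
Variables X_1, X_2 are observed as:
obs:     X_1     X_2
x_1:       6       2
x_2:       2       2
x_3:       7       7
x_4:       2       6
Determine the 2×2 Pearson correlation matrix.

Step 1 — column means:
  mean(X_1) = (6 + 2 + 7 + 2) / 4 = 17/4 = 4.25
  mean(X_2) = (2 + 2 + 7 + 6) / 4 = 17/4 = 4.25

Step 2 — sample variances and covariances s[i,j] = (1/(n-1)) · Σ_k (x_{k,i} - mean_i) · (x_{k,j} - mean_j), with n-1 = 3:
  s[X_1,X_1] = ((1.75)·(1.75) + (-2.25)·(-2.25) + (2.75)·(2.75) + (-2.25)·(-2.25)) / 3 = 20.75/3 = 6.9167
  s[X_1,X_2] = ((1.75)·(-2.25) + (-2.25)·(-2.25) + (2.75)·(2.75) + (-2.25)·(1.75)) / 3 = 4.75/3 = 1.5833
  s[X_2,X_2] = ((-2.25)·(-2.25) + (-2.25)·(-2.25) + (2.75)·(2.75) + (1.75)·(1.75)) / 3 = 20.75/3 = 6.9167
  Sample standard deviations s_i = √(s[i,i]):
  s(X_1) = √(6.9167) = 2.63
  s(X_2) = √(6.9167) = 2.63

Step 3 — r_{ij} = s_{ij} / (s_i · s_j):
  r[X_1,X_1] = 1 (diagonal).
  r[X_1,X_2] = 1.5833 / (2.63 · 2.63) = 1.5833 / 6.9167 = 0.2289
  r[X_2,X_2] = 1 (diagonal).

R is symmetric with unit diagonal. Assembling:

R = [[1, 0.2289],
 [0.2289, 1]]


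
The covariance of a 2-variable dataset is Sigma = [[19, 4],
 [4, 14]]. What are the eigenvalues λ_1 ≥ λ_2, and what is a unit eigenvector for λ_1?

Step 1 — characteristic polynomial of 2×2 Sigma:
  det(Sigma - λI) = λ² - trace · λ + det = 0.
  trace = 19 + 14 = 33, det = 19·14 - (4)² = 250.
Step 2 — discriminant:
  Δ = trace² - 4·det = 1089 - 1000 = 89.
Step 3 — eigenvalues:
  λ = (trace ± √Δ)/2 = (33 ± 9.434)/2,
  λ_1 = 21.217,  λ_2 = 11.783.

Step 4 — unit eigenvector for λ_1: solve (Sigma - λ_1 I)v = 0. First row:
  (19 - 21.217)·v_x + (4)·v_y = 0, i.e. (-2.217)·v_x + (4)·v_y = 0,
  so v ∝ (b, λ_1 - a) = (4, 2.217) = u.
  ||u|| = √((4)² + (2.217)²) = √(20.915) ≈ 4.5733,
  v_1 = u/||u|| ≈ (0.8746, 0.4848) (||v_1|| = 1).

λ_1 = 21.217,  λ_2 = 11.783;  v_1 ≈ (0.8746, 0.4848)


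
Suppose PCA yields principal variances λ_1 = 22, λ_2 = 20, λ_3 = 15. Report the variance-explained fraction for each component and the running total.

Step 1 — total variance = trace(Sigma) = Σ λ_i = 22 + 20 + 15 = 57.

Step 2 — fraction explained by component i = λ_i / Σ λ:
  PC1: 22/57 = 0.386
  PC2: 20/57 = 0.3509
  PC3: 15/57 = 0.2632

Step 3 — cumulative fraction after k components = (λ_1 + ... + λ_k) / Σ λ:
  k = 1: 22/57 = 0.386
  k = 2: (22 + 20)/57 = 42/57 = 0.7368
  k = 3: (22 + 20 + 15)/57 = 57/57 = 1

Summary (fraction, with percent):

explained: PC1 0.386 (38.6%), PC2 0.3509 (35.09%), PC3 0.2632 (26.32%);  cumulative: 0.386, 0.7368, 1


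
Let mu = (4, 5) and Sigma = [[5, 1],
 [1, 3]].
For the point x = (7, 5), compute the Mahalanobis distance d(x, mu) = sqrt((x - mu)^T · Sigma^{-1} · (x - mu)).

Step 1 — centre the observation: (x - mu) = (3, 0).

Step 2 — invert Sigma. det(Sigma) = 5·3 - (1)² = 14.
  Sigma^{-1} = (1/det) · [[d, -b], [-b, a]] = [[0.2143, -0.0714],
 [-0.0714, 0.3571]].

Step 3 — form the quadratic (x - mu)^T · Sigma^{-1} · (x - mu):
  Sigma^{-1} · (x - mu) = (0.6429, -0.2143).
  (x - mu)^T · [Sigma^{-1} · (x - mu)] = (3)·(0.6429) + (0)·(-0.2143) = 1.9286.

Step 4 — take square root: d = √(1.9286) ≈ 1.3887.

d(x, mu) = √(1.9286) ≈ 1.3887


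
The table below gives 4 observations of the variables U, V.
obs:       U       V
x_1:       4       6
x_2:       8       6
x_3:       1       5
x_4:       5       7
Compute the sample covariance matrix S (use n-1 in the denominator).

Step 1 — column means:
  mean(U) = (4 + 8 + 1 + 5) / 4 = 18/4 = 4.5
  mean(V) = (6 + 6 + 5 + 7) / 4 = 24/4 = 6

Step 2 — sample covariance S[i,j] = (1/(n-1)) · Σ_k (x_{k,i} - mean_i) · (x_{k,j} - mean_j), with n-1 = 3.
  S[U,U] = ((-0.5)·(-0.5) + (3.5)·(3.5) + (-3.5)·(-3.5) + (0.5)·(0.5)) / 3 = 25/3 = 8.3333
  S[U,V] = ((-0.5)·(0) + (3.5)·(0) + (-3.5)·(-1) + (0.5)·(1)) / 3 = 4/3 = 1.3333
  S[V,V] = ((0)·(0) + (0)·(0) + (-1)·(-1) + (1)·(1)) / 3 = 2/3 = 0.6667

S is symmetric (S[j,i] = S[i,j]). Assembling:

S = [[8.3333, 1.3333],
 [1.3333, 0.6667]]


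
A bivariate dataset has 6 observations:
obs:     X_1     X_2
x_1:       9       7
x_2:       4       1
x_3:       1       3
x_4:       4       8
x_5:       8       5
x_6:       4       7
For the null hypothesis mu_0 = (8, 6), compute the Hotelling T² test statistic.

Step 1 — sample mean vector:
  mean(X_1) = (9 + 4 + 1 + 4 + 8 + 4) / 6 = 30/6 = 5
  mean(X_2) = (7 + 1 + 3 + 8 + 5 + 7) / 6 = 31/6 = 5.1667
  x̄ = (5, 5.1667),  deviation x̄ - mu_0 = (5, 5.1667) - (8, 6) = (-3, -0.8333).

Step 2 — sample covariance matrix, S[i,j] = (1/(n-1)) · Σ_k (x_{k,i} - mean_i) · (x_{k,j} - mean_j), divisor n-1 = 5:
  S[X_1,X_1] = ((4)·(4) + (-1)·(-1) + (-4)·(-4) + (-1)·(-1) + (3)·(3) + (-1)·(-1)) / 5 = 44/5 = 8.8
  S[X_1,X_2] = ((4)·(1.8333) + (-1)·(-4.1667) + (-4)·(-2.1667) + (-1)·(2.8333) + (3)·(-0.1667) + (-1)·(1.8333)) / 5 = 15/5 = 3
  S[X_2,X_2] = ((1.8333)·(1.8333) + (-4.1667)·(-4.1667) + (-2.1667)·(-2.1667) + (2.8333)·(2.8333) + (-0.1667)·(-0.1667) + (1.8333)·(1.8333)) / 5 = 36.8333/5 = 7.3667
  S = [[8.8, 3],
 [3, 7.3667]].

Step 3 — invert S. det(S) = 8.8·7.3667 - (3)² = 55.8267.
  S^{-1} = (1/det) · [[d, -b], [-b, a]] = [[0.132, -0.0537],
 [-0.0537, 0.1576]].

Step 4 — quadratic form (x̄ - mu_0)^T · S^{-1} · (x̄ - mu_0):
  S^{-1} · (x̄ - mu_0) = (-0.3511, 0.0299),
  (x̄ - mu_0)^T · [...] = (-3)·(-0.3511) + (-0.8333)·(0.0299) = 1.0284.

Step 5 — scale by n: T² = 6 · 1.0284 = 6.1703.

T² ≈ 6.1703


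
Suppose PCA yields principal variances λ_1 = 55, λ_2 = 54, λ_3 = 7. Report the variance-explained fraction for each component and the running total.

Step 1 — total variance = trace(Sigma) = Σ λ_i = 55 + 54 + 7 = 116.

Step 2 — fraction explained by component i = λ_i / Σ λ:
  PC1: 55/116 = 0.4741
  PC2: 54/116 = 0.4655
  PC3: 7/116 = 0.0603

Step 3 — cumulative fraction after k components = (λ_1 + ... + λ_k) / Σ λ:
  k = 1: 55/116 = 0.4741
  k = 2: (55 + 54)/116 = 109/116 = 0.9397
  k = 3: (55 + 54 + 7)/116 = 116/116 = 1

Summary (fraction, with percent):

explained: PC1 0.4741 (47.41%), PC2 0.4655 (46.55%), PC3 0.0603 (6.03%);  cumulative: 0.4741, 0.9397, 1


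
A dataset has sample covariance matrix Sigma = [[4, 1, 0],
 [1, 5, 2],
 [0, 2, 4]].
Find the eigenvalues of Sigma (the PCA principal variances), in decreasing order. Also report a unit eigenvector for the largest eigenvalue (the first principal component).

Step 1 — characteristic polynomial p(λ) = det(λI - Sigma) = λ³ - tr·λ² + c_1·λ - det, where tr = trace, c_1 = sum of the principal 2×2 minors, det = det(Sigma):
  tr = 4 + 5 + 4 = 13,
  c_1 = (4·5 - (1)²) + (4·4 - (0)²) + (5·4 - (2)²) = 19 + 16 + 16 = 51,
  det = 4·(5·4 - (2)²) - (1)·((1)·4 - (2)·(0)) + (0)·((1)·(2) - 5·(0)) = 4·(16) - (1)·(4) + (0)·(2) = 60.
  So p(λ) = λ³ - 13λ² + 51λ - 60.
Step 2 — look for an integer root (rational root theorem: any rational root is an integer divisor of 60). Testing λ = 4:
  p(4) = 64 - 208 + 204 - 60 = 0  ✓
  Dividing out (λ - 4): p(λ) = (λ - 4)(λ² - 9λ + 15).
Step 3 — remaining eigenvalues from the quadratic λ² - 9λ + 15 = 0:
  Δ = 9² - 4·15 = 81 - 60 = 21,  λ = (9 ± √21)/2 = (9 ± 4.5826)/2 ≈ 6.7913 or 2.2087.
  Sorted: λ_1 = 6.7913,  λ_2 = 4,  λ_3 = 2.2087  (check: sum = 13 = tr ✓).

Step 4 — unit eigenvector for λ_1 ≈ 6.7913: v spans the null space of (Sigma - λ_1 I), whose rows are
  r_1 = (-2.7913, 1, 0),  r_2 = (1, -1.7913, 2),  r_3 = (0, 2, -2.7913).
  v is orthogonal to every row, so take v ∝ r_1 × r_2 = ((1)·(2) - (0)·(-1.7913), (0)·(1) - (-2.7913)·(2), (-2.7913)·(-1.7913) - (1)·(1)) ≈ (2, 5.5826, 4).
  Let u = (2, 5.5826, 4).
  ||u|| = √((2)² + (5.5826)² + (4)²) = √(51.1652) ≈ 7.153,  v_1 = u/||u|| ≈ (0.2796, 0.7805, 0.5592) (||v_1|| = 1).

λ_1 = 6.7913,  λ_2 = 4,  λ_3 = 2.2087;  v_1 ≈ (0.2796, 0.7805, 0.5592)


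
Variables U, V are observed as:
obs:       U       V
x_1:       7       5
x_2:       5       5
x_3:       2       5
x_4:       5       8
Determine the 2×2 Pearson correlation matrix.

Step 1 — column means:
  mean(U) = (7 + 5 + 2 + 5) / 4 = 19/4 = 4.75
  mean(V) = (5 + 5 + 5 + 8) / 4 = 23/4 = 5.75

Step 2 — sample variances and covariances s[i,j] = (1/(n-1)) · Σ_k (x_{k,i} - mean_i) · (x_{k,j} - mean_j), with n-1 = 3:
  s[U,U] = ((2.25)·(2.25) + (0.25)·(0.25) + (-2.75)·(-2.75) + (0.25)·(0.25)) / 3 = 12.75/3 = 4.25
  s[U,V] = ((2.25)·(-0.75) + (0.25)·(-0.75) + (-2.75)·(-0.75) + (0.25)·(2.25)) / 3 = 0.75/3 = 0.25
  s[V,V] = ((-0.75)·(-0.75) + (-0.75)·(-0.75) + (-0.75)·(-0.75) + (2.25)·(2.25)) / 3 = 6.75/3 = 2.25
  Sample standard deviations s_i = √(s[i,i]):
  s(U) = √(4.25) = 2.0616
  s(V) = √(2.25) = 1.5

Step 3 — r_{ij} = s_{ij} / (s_i · s_j):
  r[U,U] = 1 (diagonal).
  r[U,V] = 0.25 / (2.0616 · 1.5) = 0.25 / 3.0923 = 0.0808
  r[V,V] = 1 (diagonal).

R is symmetric with unit diagonal. Assembling:

R = [[1, 0.0808],
 [0.0808, 1]]


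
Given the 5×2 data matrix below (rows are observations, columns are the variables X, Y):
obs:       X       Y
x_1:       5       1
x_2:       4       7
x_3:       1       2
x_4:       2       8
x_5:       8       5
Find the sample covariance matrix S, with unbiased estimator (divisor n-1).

Step 1 — column means:
  mean(X) = (5 + 4 + 1 + 2 + 8) / 5 = 20/5 = 4
  mean(Y) = (1 + 7 + 2 + 8 + 5) / 5 = 23/5 = 4.6

Step 2 — sample covariance S[i,j] = (1/(n-1)) · Σ_k (x_{k,i} - mean_i) · (x_{k,j} - mean_j), with n-1 = 4.
  S[X,X] = ((1)·(1) + (0)·(0) + (-3)·(-3) + (-2)·(-2) + (4)·(4)) / 4 = 30/4 = 7.5
  S[X,Y] = ((1)·(-3.6) + (0)·(2.4) + (-3)·(-2.6) + (-2)·(3.4) + (4)·(0.4)) / 4 = -1/4 = -0.25
  S[Y,Y] = ((-3.6)·(-3.6) + (2.4)·(2.4) + (-2.6)·(-2.6) + (3.4)·(3.4) + (0.4)·(0.4)) / 4 = 37.2/4 = 9.3

S is symmetric (S[j,i] = S[i,j]). Assembling:

S = [[7.5, -0.25],
 [-0.25, 9.3]]


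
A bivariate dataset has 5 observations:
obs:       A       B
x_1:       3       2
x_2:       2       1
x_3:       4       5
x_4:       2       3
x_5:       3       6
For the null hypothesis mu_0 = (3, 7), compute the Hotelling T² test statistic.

Step 1 — sample mean vector:
  mean(A) = (3 + 2 + 4 + 2 + 3) / 5 = 14/5 = 2.8
  mean(B) = (2 + 1 + 5 + 3 + 6) / 5 = 17/5 = 3.4
  x̄ = (2.8, 3.4),  deviation x̄ - mu_0 = (2.8, 3.4) - (3, 7) = (-0.2, -3.6).

Step 2 — sample covariance matrix, S[i,j] = (1/(n-1)) · Σ_k (x_{k,i} - mean_i) · (x_{k,j} - mean_j), divisor n-1 = 4:
  S[A,A] = ((0.2)·(0.2) + (-0.8)·(-0.8) + (1.2)·(1.2) + (-0.8)·(-0.8) + (0.2)·(0.2)) / 4 = 2.8/4 = 0.7
  S[A,B] = ((0.2)·(-1.4) + (-0.8)·(-2.4) + (1.2)·(1.6) + (-0.8)·(-0.4) + (0.2)·(2.6)) / 4 = 4.4/4 = 1.1
  S[B,B] = ((-1.4)·(-1.4) + (-2.4)·(-2.4) + (1.6)·(1.6) + (-0.4)·(-0.4) + (2.6)·(2.6)) / 4 = 17.2/4 = 4.3
  S = [[0.7, 1.1],
 [1.1, 4.3]].

Step 3 — invert S. det(S) = 0.7·4.3 - (1.1)² = 1.8.
  S^{-1} = (1/det) · [[d, -b], [-b, a]] = [[2.3889, -0.6111],
 [-0.6111, 0.3889]].

Step 4 — quadratic form (x̄ - mu_0)^T · S^{-1} · (x̄ - mu_0):
  S^{-1} · (x̄ - mu_0) = (1.7222, -1.2778),
  (x̄ - mu_0)^T · [...] = (-0.2)·(1.7222) + (-3.6)·(-1.2778) = 4.2556.

Step 5 — scale by n: T² = 5 · 4.2556 = 21.2778.

T² ≈ 21.2778


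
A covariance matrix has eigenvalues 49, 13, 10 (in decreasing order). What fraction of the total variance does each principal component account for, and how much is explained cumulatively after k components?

Step 1 — total variance = trace(Sigma) = Σ λ_i = 49 + 13 + 10 = 72.

Step 2 — fraction explained by component i = λ_i / Σ λ:
  PC1: 49/72 = 0.6806
  PC2: 13/72 = 0.1806
  PC3: 10/72 = 0.1389

Step 3 — cumulative fraction after k components = (λ_1 + ... + λ_k) / Σ λ:
  k = 1: 49/72 = 0.6806
  k = 2: (49 + 13)/72 = 62/72 = 0.8611
  k = 3: (49 + 13 + 10)/72 = 72/72 = 1

Summary (fraction, with percent):

explained: PC1 0.6806 (68.06%), PC2 0.1806 (18.06%), PC3 0.1389 (13.89%);  cumulative: 0.6806, 0.8611, 1


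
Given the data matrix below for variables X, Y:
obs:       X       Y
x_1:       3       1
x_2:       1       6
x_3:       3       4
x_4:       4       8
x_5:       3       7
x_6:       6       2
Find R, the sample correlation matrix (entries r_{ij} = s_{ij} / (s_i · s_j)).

Step 1 — column means:
  mean(X) = (3 + 1 + 3 + 4 + 3 + 6) / 6 = 20/6 = 3.3333
  mean(Y) = (1 + 6 + 4 + 8 + 7 + 2) / 6 = 28/6 = 4.6667

Step 2 — sample variances and covariances s[i,j] = (1/(n-1)) · Σ_k (x_{k,i} - mean_i) · (x_{k,j} - mean_j), with n-1 = 5:
  s[X,X] = ((-0.3333)·(-0.3333) + (-2.3333)·(-2.3333) + (-0.3333)·(-0.3333) + (0.6667)·(0.6667) + (-0.3333)·(-0.3333) + (2.6667)·(2.6667)) / 5 = 13.3333/5 = 2.6667
  s[X,Y] = ((-0.3333)·(-3.6667) + (-2.3333)·(1.3333) + (-0.3333)·(-0.6667) + (0.6667)·(3.3333) + (-0.3333)·(2.3333) + (2.6667)·(-2.6667)) / 5 = -7.3333/5 = -1.4667
  s[Y,Y] = ((-3.6667)·(-3.6667) + (1.3333)·(1.3333) + (-0.6667)·(-0.6667) + (3.3333)·(3.3333) + (2.3333)·(2.3333) + (-2.6667)·(-2.6667)) / 5 = 39.3333/5 = 7.8667
  Sample standard deviations s_i = √(s[i,i]):
  s(X) = √(2.6667) = 1.633
  s(Y) = √(7.8667) = 2.8048

Step 3 — r_{ij} = s_{ij} / (s_i · s_j):
  r[X,X] = 1 (diagonal).
  r[X,Y] = -1.4667 / (1.633 · 2.8048) = -1.4667 / 4.5802 = -0.3202
  r[Y,Y] = 1 (diagonal).

R is symmetric with unit diagonal. Assembling:

R = [[1, -0.3202],
 [-0.3202, 1]]


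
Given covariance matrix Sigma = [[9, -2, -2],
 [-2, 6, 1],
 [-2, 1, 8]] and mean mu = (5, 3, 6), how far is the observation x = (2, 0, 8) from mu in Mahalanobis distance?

Step 1 — centre the observation: (x - mu) = (-3, -3, 2).

Step 2 — invert Sigma (cofactor / det for 3×3, or solve directly):
  Sigma^{-1} = [[0.1253, 0.0373, 0.0267],
 [0.0373, 0.1813, -0.0133],
 [0.0267, -0.0133, 0.1333]].

Step 3 — form the quadratic (x - mu)^T · Sigma^{-1} · (x - mu):
  Sigma^{-1} · (x - mu) = (-0.4347, -0.6827, 0.2267).
  (x - mu)^T · [Sigma^{-1} · (x - mu)] = (-3)·(-0.4347) + (-3)·(-0.6827) + (2)·(0.2267) = 3.8053.

Step 4 — take square root: d = √(3.8053) ≈ 1.9507.

d(x, mu) = √(3.8053) ≈ 1.9507


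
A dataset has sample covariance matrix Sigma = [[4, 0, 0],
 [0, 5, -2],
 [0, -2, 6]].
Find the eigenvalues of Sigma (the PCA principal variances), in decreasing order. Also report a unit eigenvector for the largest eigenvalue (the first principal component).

Step 1 — characteristic polynomial p(λ) = det(λI - Sigma) = λ³ - tr·λ² + c_1·λ - det, where tr = trace, c_1 = sum of the principal 2×2 minors, det = det(Sigma):
  tr = 4 + 5 + 6 = 15,
  c_1 = (4·5 - (0)²) + (4·6 - (0)²) + (5·6 - (-2)²) = 20 + 24 + 26 = 70,
  det = 4·(5·6 - (-2)²) - (0)·((0)·6 - (-2)·(0)) + (0)·((0)·(-2) - 5·(0)) = 4·(26) - (0)·(0) + (0)·(0) = 104.
  So p(λ) = λ³ - 15λ² + 70λ - 104.
Step 2 — look for an integer root (rational root theorem: any rational root is an integer divisor of 104). Testing λ = 4:
  p(4) = 64 - 240 + 280 - 104 = 0  ✓
  Dividing out (λ - 4): p(λ) = (λ - 4)(λ² - 11λ + 26).
Step 3 — remaining eigenvalues from the quadratic λ² - 11λ + 26 = 0:
  Δ = 11² - 4·26 = 121 - 104 = 17,  λ = (11 ± √17)/2 = (11 ± 4.1231)/2 ≈ 7.5616 or 3.4384.
  Sorted: λ_1 = 7.5616,  λ_2 = 4,  λ_3 = 3.4384  (check: sum = 15 = tr ✓).

Step 4 — unit eigenvector for λ_1 ≈ 7.5616: v spans the null space of (Sigma - λ_1 I), whose rows are
  r_1 = (-3.5616, 0, 0),  r_2 = (0, -2.5616, -2),  r_3 = (0, -2, -1.5616).
  v is orthogonal to every row, so take v ∝ r_1 × r_2 = ((0)·(-2) - (0)·(-2.5616), (0)·(0) - (-3.5616)·(-2), (-3.5616)·(-2.5616) - (0)·(0)) ≈ (0, -7.1231, 9.1231).
  Rescale (multiply by -1 so the first nonzero entry is positive): u = (0, 7.1231, -9.1231).
  ||u|| = √((0)² + (7.1231)² + (-9.1231)²) = √(133.9697) ≈ 11.5745,  v_1 = u/||u|| ≈ (0, 0.6154, -0.7882) (||v_1|| = 1).

λ_1 = 7.5616,  λ_2 = 4,  λ_3 = 3.4384;  v_1 ≈ (0, 0.6154, -0.7882)


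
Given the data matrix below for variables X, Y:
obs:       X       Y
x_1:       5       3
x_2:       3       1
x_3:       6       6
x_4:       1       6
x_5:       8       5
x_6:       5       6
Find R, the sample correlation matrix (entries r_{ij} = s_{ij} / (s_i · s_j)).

Step 1 — column means:
  mean(X) = (5 + 3 + 6 + 1 + 8 + 5) / 6 = 28/6 = 4.6667
  mean(Y) = (3 + 1 + 6 + 6 + 5 + 6) / 6 = 27/6 = 4.5

Step 2 — sample variances and covariances s[i,j] = (1/(n-1)) · Σ_k (x_{k,i} - mean_i) · (x_{k,j} - mean_j), with n-1 = 5:
  s[X,X] = ((0.3333)·(0.3333) + (-1.6667)·(-1.6667) + (1.3333)·(1.3333) + (-3.6667)·(-3.6667) + (3.3333)·(3.3333) + (0.3333)·(0.3333)) / 5 = 29.3333/5 = 5.8667
  s[X,Y] = ((0.3333)·(-1.5) + (-1.6667)·(-3.5) + (1.3333)·(1.5) + (-3.6667)·(1.5) + (3.3333)·(0.5) + (0.3333)·(1.5)) / 5 = 4/5 = 0.8
  s[Y,Y] = ((-1.5)·(-1.5) + (-3.5)·(-3.5) + (1.5)·(1.5) + (1.5)·(1.5) + (0.5)·(0.5) + (1.5)·(1.5)) / 5 = 21.5/5 = 4.3
  Sample standard deviations s_i = √(s[i,i]):
  s(X) = √(5.8667) = 2.4221
  s(Y) = √(4.3) = 2.0736

Step 3 — r_{ij} = s_{ij} / (s_i · s_j):
  r[X,X] = 1 (diagonal).
  r[X,Y] = 0.8 / (2.4221 · 2.0736) = 0.8 / 5.0226 = 0.1593
  r[Y,Y] = 1 (diagonal).

R is symmetric with unit diagonal. Assembling:

R = [[1, 0.1593],
 [0.1593, 1]]


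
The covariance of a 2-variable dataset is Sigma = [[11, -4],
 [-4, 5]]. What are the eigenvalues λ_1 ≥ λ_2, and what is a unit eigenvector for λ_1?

Step 1 — characteristic polynomial of 2×2 Sigma:
  det(Sigma - λI) = λ² - trace · λ + det = 0.
  trace = 11 + 5 = 16, det = 11·5 - (-4)² = 39.
Step 2 — discriminant:
  Δ = trace² - 4·det = 256 - 156 = 100.
Step 3 — eigenvalues:
  λ = (trace ± √Δ)/2 = (16 ± 10)/2,
  λ_1 = 13,  λ_2 = 3.

Step 4 — unit eigenvector for λ_1: solve (Sigma - λ_1 I)v = 0. First row:
  (11 - 13)·v_x + (-4)·v_y = 0, i.e. (-2)·v_x + (-4)·v_y = 0,
  so v ∝ (b, λ_1 - a) = (-4, 2); multiply by -1 so the first entry is positive: u = (4, -2).
  ||u|| = √((4)² + (-2)²) = √(20) ≈ 4.4721,
  v_1 = u/||u|| ≈ (0.8944, -0.4472) (||v_1|| = 1).

λ_1 = 13,  λ_2 = 3;  v_1 ≈ (0.8944, -0.4472)


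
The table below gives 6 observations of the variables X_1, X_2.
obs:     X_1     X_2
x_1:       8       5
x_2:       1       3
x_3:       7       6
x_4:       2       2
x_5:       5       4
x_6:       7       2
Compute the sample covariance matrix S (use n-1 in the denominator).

Step 1 — column means:
  mean(X_1) = (8 + 1 + 7 + 2 + 5 + 7) / 6 = 30/6 = 5
  mean(X_2) = (5 + 3 + 6 + 2 + 4 + 2) / 6 = 22/6 = 3.6667

Step 2 — sample covariance S[i,j] = (1/(n-1)) · Σ_k (x_{k,i} - mean_i) · (x_{k,j} - mean_j), with n-1 = 5.
  S[X_1,X_1] = ((3)·(3) + (-4)·(-4) + (2)·(2) + (-3)·(-3) + (0)·(0) + (2)·(2)) / 5 = 42/5 = 8.4
  S[X_1,X_2] = ((3)·(1.3333) + (-4)·(-0.6667) + (2)·(2.3333) + (-3)·(-1.6667) + (0)·(0.3333) + (2)·(-1.6667)) / 5 = 13/5 = 2.6
  S[X_2,X_2] = ((1.3333)·(1.3333) + (-0.6667)·(-0.6667) + (2.3333)·(2.3333) + (-1.6667)·(-1.6667) + (0.3333)·(0.3333) + (-1.6667)·(-1.6667)) / 5 = 13.3333/5 = 2.6667

S is symmetric (S[j,i] = S[i,j]). Assembling:

S = [[8.4, 2.6],
 [2.6, 2.6667]]


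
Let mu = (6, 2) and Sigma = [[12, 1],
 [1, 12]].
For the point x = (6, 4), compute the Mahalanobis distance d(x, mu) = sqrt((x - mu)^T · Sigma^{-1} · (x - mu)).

Step 1 — centre the observation: (x - mu) = (0, 2).

Step 2 — invert Sigma. det(Sigma) = 12·12 - (1)² = 143.
  Sigma^{-1} = (1/det) · [[d, -b], [-b, a]] = [[0.0839, -0.007],
 [-0.007, 0.0839]].

Step 3 — form the quadratic (x - mu)^T · Sigma^{-1} · (x - mu):
  Sigma^{-1} · (x - mu) = (-0.014, 0.1678).
  (x - mu)^T · [Sigma^{-1} · (x - mu)] = (0)·(-0.014) + (2)·(0.1678) = 0.3357.

Step 4 — take square root: d = √(0.3357) ≈ 0.5794.

d(x, mu) = √(0.3357) ≈ 0.5794


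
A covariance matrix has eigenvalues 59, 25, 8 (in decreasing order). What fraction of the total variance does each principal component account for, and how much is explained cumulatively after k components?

Step 1 — total variance = trace(Sigma) = Σ λ_i = 59 + 25 + 8 = 92.

Step 2 — fraction explained by component i = λ_i / Σ λ:
  PC1: 59/92 = 0.6413
  PC2: 25/92 = 0.2717
  PC3: 8/92 = 0.087

Step 3 — cumulative fraction after k components = (λ_1 + ... + λ_k) / Σ λ:
  k = 1: 59/92 = 0.6413
  k = 2: (59 + 25)/92 = 84/92 = 0.913
  k = 3: (59 + 25 + 8)/92 = 92/92 = 1

Summary (fraction, with percent):

explained: PC1 0.6413 (64.13%), PC2 0.2717 (27.17%), PC3 0.087 (8.7%);  cumulative: 0.6413, 0.913, 1


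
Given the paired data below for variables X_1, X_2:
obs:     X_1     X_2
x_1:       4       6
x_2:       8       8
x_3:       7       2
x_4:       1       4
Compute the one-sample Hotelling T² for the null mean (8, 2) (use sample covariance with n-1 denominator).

Step 1 — sample mean vector:
  mean(X_1) = (4 + 8 + 7 + 1) / 4 = 20/4 = 5
  mean(X_2) = (6 + 8 + 2 + 4) / 4 = 20/4 = 5
  x̄ = (5, 5),  deviation x̄ - mu_0 = (5, 5) - (8, 2) = (-3, 3).

Step 2 — sample covariance matrix, S[i,j] = (1/(n-1)) · Σ_k (x_{k,i} - mean_i) · (x_{k,j} - mean_j), divisor n-1 = 3:
  S[X_1,X_1] = ((-1)·(-1) + (3)·(3) + (2)·(2) + (-4)·(-4)) / 3 = 30/3 = 10
  S[X_1,X_2] = ((-1)·(1) + (3)·(3) + (2)·(-3) + (-4)·(-1)) / 3 = 6/3 = 2
  S[X_2,X_2] = ((1)·(1) + (3)·(3) + (-3)·(-3) + (-1)·(-1)) / 3 = 20/3 = 6.6667
  S = [[10, 2],
 [2, 6.6667]].

Step 3 — invert S. det(S) = 10·6.6667 - (2)² = 62.6667.
  S^{-1} = (1/det) · [[d, -b], [-b, a]] = [[0.1064, -0.0319],
 [-0.0319, 0.1596]].

Step 4 — quadratic form (x̄ - mu_0)^T · S^{-1} · (x̄ - mu_0):
  S^{-1} · (x̄ - mu_0) = (-0.4149, 0.5745),
  (x̄ - mu_0)^T · [...] = (-3)·(-0.4149) + (3)·(0.5745) = 2.9681.

Step 5 — scale by n: T² = 4 · 2.9681 = 11.8723.

T² ≈ 11.8723


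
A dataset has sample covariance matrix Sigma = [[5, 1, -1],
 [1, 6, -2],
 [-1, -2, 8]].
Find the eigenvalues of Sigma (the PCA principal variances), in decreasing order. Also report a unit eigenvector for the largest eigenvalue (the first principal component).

Step 1 — characteristic polynomial p(λ) = det(λI - Sigma) = λ³ - tr·λ² + c_1·λ - det, where tr = trace, c_1 = sum of the principal 2×2 minors, det = det(Sigma):
  tr = 5 + 6 + 8 = 19,
  c_1 = (5·6 - (1)²) + (5·8 - (-1)²) + (6·8 - (-2)²) = 29 + 39 + 44 = 112,
  det = 5·(6·8 - (-2)²) - (1)·((1)·8 - (-2)·(-1)) + (-1)·((1)·(-2) - 6·(-1)) = 5·(44) - (1)·(6) + (-1)·(4) = 210.
  So p(λ) = λ³ - 19λ² + 112λ - 210.
Step 2 — look for an integer root (rational root theorem: any rational root is an integer divisor of 210). Testing λ = 5:
  p(5) = 125 - 475 + 560 - 210 = 0  ✓
  Dividing out (λ - 5): p(λ) = (λ - 5)(λ² - 14λ + 42).
Step 3 — remaining eigenvalues from the quadratic λ² - 14λ + 42 = 0:
  Δ = 14² - 4·42 = 196 - 168 = 28,  λ = (14 ± √28)/2 = (14 ± 5.2915)/2 ≈ 9.6458 or 4.3542.
  Sorted: λ_1 = 9.6458,  λ_2 = 5,  λ_3 = 4.3542  (check: sum = 19 = tr ✓).

Step 4 — unit eigenvector for λ_1 ≈ 9.6458: v spans the null space of (Sigma - λ_1 I), whose rows are
  r_1 = (-4.6458, 1, -1),  r_2 = (1, -3.6458, -2),  r_3 = (-1, -2, -1.6458).
  v is orthogonal to every row, so take v ∝ r_1 × r_2 = ((1)·(-2) - (-1)·(-3.6458), (-1)·(1) - (-4.6458)·(-2), (-4.6458)·(-3.6458) - (1)·(1)) ≈ (-5.6458, -10.2915, 15.9373).
  Rescale (multiply by -1 so the first nonzero entry is positive): u = (5.6458, 10.2915, -15.9373).
  ||u|| = √((5.6458)² + (10.2915)² + (-15.9373)²) = √(391.7856) ≈ 19.7936,  v_1 = u/||u|| ≈ (0.2852, 0.5199, -0.8052) (||v_1|| = 1).

λ_1 = 9.6458,  λ_2 = 5,  λ_3 = 4.3542;  v_1 ≈ (0.2852, 0.5199, -0.8052)


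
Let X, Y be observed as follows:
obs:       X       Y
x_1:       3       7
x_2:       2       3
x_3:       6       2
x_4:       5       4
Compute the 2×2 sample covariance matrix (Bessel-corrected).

Step 1 — column means:
  mean(X) = (3 + 2 + 6 + 5) / 4 = 16/4 = 4
  mean(Y) = (7 + 3 + 2 + 4) / 4 = 16/4 = 4

Step 2 — sample covariance S[i,j] = (1/(n-1)) · Σ_k (x_{k,i} - mean_i) · (x_{k,j} - mean_j), with n-1 = 3.
  S[X,X] = ((-1)·(-1) + (-2)·(-2) + (2)·(2) + (1)·(1)) / 3 = 10/3 = 3.3333
  S[X,Y] = ((-1)·(3) + (-2)·(-1) + (2)·(-2) + (1)·(0)) / 3 = -5/3 = -1.6667
  S[Y,Y] = ((3)·(3) + (-1)·(-1) + (-2)·(-2) + (0)·(0)) / 3 = 14/3 = 4.6667

S is symmetric (S[j,i] = S[i,j]). Assembling:

S = [[3.3333, -1.6667],
 [-1.6667, 4.6667]]


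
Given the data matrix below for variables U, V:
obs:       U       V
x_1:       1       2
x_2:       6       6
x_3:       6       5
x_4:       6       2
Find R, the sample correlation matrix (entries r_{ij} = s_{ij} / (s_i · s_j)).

Step 1 — column means:
  mean(U) = (1 + 6 + 6 + 6) / 4 = 19/4 = 4.75
  mean(V) = (2 + 6 + 5 + 2) / 4 = 15/4 = 3.75

Step 2 — sample variances and covariances s[i,j] = (1/(n-1)) · Σ_k (x_{k,i} - mean_i) · (x_{k,j} - mean_j), with n-1 = 3:
  s[U,U] = ((-3.75)·(-3.75) + (1.25)·(1.25) + (1.25)·(1.25) + (1.25)·(1.25)) / 3 = 18.75/3 = 6.25
  s[U,V] = ((-3.75)·(-1.75) + (1.25)·(2.25) + (1.25)·(1.25) + (1.25)·(-1.75)) / 3 = 8.75/3 = 2.9167
  s[V,V] = ((-1.75)·(-1.75) + (2.25)·(2.25) + (1.25)·(1.25) + (-1.75)·(-1.75)) / 3 = 12.75/3 = 4.25
  Sample standard deviations s_i = √(s[i,i]):
  s(U) = √(6.25) = 2.5
  s(V) = √(4.25) = 2.0616

Step 3 — r_{ij} = s_{ij} / (s_i · s_j):
  r[U,U] = 1 (diagonal).
  r[U,V] = 2.9167 / (2.5 · 2.0616) = 2.9167 / 5.1539 = 0.5659
  r[V,V] = 1 (diagonal).

R is symmetric with unit diagonal. Assembling:

R = [[1, 0.5659],
 [0.5659, 1]]


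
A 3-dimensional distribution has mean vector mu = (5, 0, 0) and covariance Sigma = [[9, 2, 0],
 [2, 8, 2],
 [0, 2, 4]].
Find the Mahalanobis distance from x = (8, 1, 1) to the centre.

Step 1 — centre the observation: (x - mu) = (3, 1, 1).

Step 2 — invert Sigma (cofactor / det for 3×3, or solve directly):
  Sigma^{-1} = [[0.1186, -0.0339, 0.0169],
 [-0.0339, 0.1525, -0.0763],
 [0.0169, -0.0763, 0.2881]].

Step 3 — form the quadratic (x - mu)^T · Sigma^{-1} · (x - mu):
  Sigma^{-1} · (x - mu) = (0.339, -0.0254, 0.2627).
  (x - mu)^T · [Sigma^{-1} · (x - mu)] = (3)·(0.339) + (1)·(-0.0254) + (1)·(0.2627) = 1.2542.

Step 4 — take square root: d = √(1.2542) ≈ 1.1199.

d(x, mu) = √(1.2542) ≈ 1.1199


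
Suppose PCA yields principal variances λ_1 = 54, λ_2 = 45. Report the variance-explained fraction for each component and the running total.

Step 1 — total variance = trace(Sigma) = Σ λ_i = 54 + 45 = 99.

Step 2 — fraction explained by component i = λ_i / Σ λ:
  PC1: 54/99 = 0.5455
  PC2: 45/99 = 0.4545

Step 3 — cumulative fraction after k components = (λ_1 + ... + λ_k) / Σ λ:
  k = 1: 54/99 = 0.5455
  k = 2: (54 + 45)/99 = 99/99 = 1

Summary (fraction, with percent):

explained: PC1 0.5455 (54.55%), PC2 0.4545 (45.45%);  cumulative: 0.5455, 1


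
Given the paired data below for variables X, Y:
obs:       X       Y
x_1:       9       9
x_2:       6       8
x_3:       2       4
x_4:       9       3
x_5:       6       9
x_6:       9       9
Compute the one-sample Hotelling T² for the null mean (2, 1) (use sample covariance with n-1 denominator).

Step 1 — sample mean vector:
  mean(X) = (9 + 6 + 2 + 9 + 6 + 9) / 6 = 41/6 = 6.8333
  mean(Y) = (9 + 8 + 4 + 3 + 9 + 9) / 6 = 42/6 = 7
  x̄ = (6.8333, 7),  deviation x̄ - mu_0 = (6.8333, 7) - (2, 1) = (4.8333, 6).

Step 2 — sample covariance matrix, S[i,j] = (1/(n-1)) · Σ_k (x_{k,i} - mean_i) · (x_{k,j} - mean_j), divisor n-1 = 5:
  S[X,X] = ((2.1667)·(2.1667) + (-0.8333)·(-0.8333) + (-4.8333)·(-4.8333) + (2.1667)·(2.1667) + (-0.8333)·(-0.8333) + (2.1667)·(2.1667)) / 5 = 38.8333/5 = 7.7667
  S[X,Y] = ((2.1667)·(2) + (-0.8333)·(1) + (-4.8333)·(-3) + (2.1667)·(-4) + (-0.8333)·(2) + (2.1667)·(2)) / 5 = 12/5 = 2.4
  S[Y,Y] = ((2)·(2) + (1)·(1) + (-3)·(-3) + (-4)·(-4) + (2)·(2) + (2)·(2)) / 5 = 38/5 = 7.6
  S = [[7.7667, 2.4],
 [2.4, 7.6]].

Step 3 — invert S. det(S) = 7.7667·7.6 - (2.4)² = 53.2667.
  S^{-1} = (1/det) · [[d, -b], [-b, a]] = [[0.1427, -0.0451],
 [-0.0451, 0.1458]].

Step 4 — quadratic form (x̄ - mu_0)^T · S^{-1} · (x̄ - mu_0):
  S^{-1} · (x̄ - mu_0) = (0.4193, 0.6571),
  (x̄ - mu_0)^T · [...] = (4.8333)·(0.4193) + (6)·(0.6571) = 5.9689.

Step 5 — scale by n: T² = 6 · 5.9689 = 35.8135.

T² ≈ 35.8135


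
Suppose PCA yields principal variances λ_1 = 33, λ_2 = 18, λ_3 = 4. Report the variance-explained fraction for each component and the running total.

Step 1 — total variance = trace(Sigma) = Σ λ_i = 33 + 18 + 4 = 55.

Step 2 — fraction explained by component i = λ_i / Σ λ:
  PC1: 33/55 = 0.6
  PC2: 18/55 = 0.3273
  PC3: 4/55 = 0.0727

Step 3 — cumulative fraction after k components = (λ_1 + ... + λ_k) / Σ λ:
  k = 1: 33/55 = 0.6
  k = 2: (33 + 18)/55 = 51/55 = 0.9273
  k = 3: (33 + 18 + 4)/55 = 55/55 = 1

Summary (fraction, with percent):

explained: PC1 0.6 (60%), PC2 0.3273 (32.73%), PC3 0.0727 (7.27%);  cumulative: 0.6, 0.9273, 1


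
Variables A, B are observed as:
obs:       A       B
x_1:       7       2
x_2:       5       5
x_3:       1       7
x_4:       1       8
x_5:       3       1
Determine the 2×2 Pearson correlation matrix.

Step 1 — column means:
  mean(A) = (7 + 5 + 1 + 1 + 3) / 5 = 17/5 = 3.4
  mean(B) = (2 + 5 + 7 + 8 + 1) / 5 = 23/5 = 4.6

Step 2 — sample variances and covariances s[i,j] = (1/(n-1)) · Σ_k (x_{k,i} - mean_i) · (x_{k,j} - mean_j), with n-1 = 4:
  s[A,A] = ((3.6)·(3.6) + (1.6)·(1.6) + (-2.4)·(-2.4) + (-2.4)·(-2.4) + (-0.4)·(-0.4)) / 4 = 27.2/4 = 6.8
  s[A,B] = ((3.6)·(-2.6) + (1.6)·(0.4) + (-2.4)·(2.4) + (-2.4)·(3.4) + (-0.4)·(-3.6)) / 4 = -21.2/4 = -5.3
  s[B,B] = ((-2.6)·(-2.6) + (0.4)·(0.4) + (2.4)·(2.4) + (3.4)·(3.4) + (-3.6)·(-3.6)) / 4 = 37.2/4 = 9.3
  Sample standard deviations s_i = √(s[i,i]):
  s(A) = √(6.8) = 2.6077
  s(B) = √(9.3) = 3.0496

Step 3 — r_{ij} = s_{ij} / (s_i · s_j):
  r[A,A] = 1 (diagonal).
  r[A,B] = -5.3 / (2.6077 · 3.0496) = -5.3 / 7.9524 = -0.6665
  r[B,B] = 1 (diagonal).

R is symmetric with unit diagonal. Assembling:

R = [[1, -0.6665],
 [-0.6665, 1]]
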